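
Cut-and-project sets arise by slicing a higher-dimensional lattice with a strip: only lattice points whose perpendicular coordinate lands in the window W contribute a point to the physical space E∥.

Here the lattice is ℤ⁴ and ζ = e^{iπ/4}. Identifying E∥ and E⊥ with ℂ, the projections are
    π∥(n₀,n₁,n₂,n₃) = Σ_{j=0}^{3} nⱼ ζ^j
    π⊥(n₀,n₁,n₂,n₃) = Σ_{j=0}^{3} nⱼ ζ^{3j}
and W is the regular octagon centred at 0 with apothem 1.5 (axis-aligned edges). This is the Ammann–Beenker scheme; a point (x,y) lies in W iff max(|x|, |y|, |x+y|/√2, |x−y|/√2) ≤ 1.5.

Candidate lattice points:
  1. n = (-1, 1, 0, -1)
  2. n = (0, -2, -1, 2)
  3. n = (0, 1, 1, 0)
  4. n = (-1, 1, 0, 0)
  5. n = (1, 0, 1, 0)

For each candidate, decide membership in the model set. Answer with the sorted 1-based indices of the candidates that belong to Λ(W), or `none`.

Internal map: ζ^{3j} for j=0..3 gives (1,0), (−√2/2,√2/2), (0,−1), (√2/2,√2/2).
#1 (-1, 1, 0, -1): internal (-2.4142, 0.0000); octagon support 2.4142 vs apothem 1.5 → ∉ W
#2 (0, -2, -1, 2): internal (2.8284, 1.0000); octagon support 2.8284 vs apothem 1.5 → ∉ W
#3 (0, 1, 1, 0): internal (-0.7071, -0.2929); octagon support 0.7071 vs apothem 1.5 → ∈ W
#4 (-1, 1, 0, 0): internal (-1.7071, 0.7071); octagon support 1.7071 vs apothem 1.5 → ∉ W
#5 (1, 0, 1, 0): internal (1.0000, -1.0000); octagon support 1.4142 vs apothem 1.5 → ∈ W

3, 5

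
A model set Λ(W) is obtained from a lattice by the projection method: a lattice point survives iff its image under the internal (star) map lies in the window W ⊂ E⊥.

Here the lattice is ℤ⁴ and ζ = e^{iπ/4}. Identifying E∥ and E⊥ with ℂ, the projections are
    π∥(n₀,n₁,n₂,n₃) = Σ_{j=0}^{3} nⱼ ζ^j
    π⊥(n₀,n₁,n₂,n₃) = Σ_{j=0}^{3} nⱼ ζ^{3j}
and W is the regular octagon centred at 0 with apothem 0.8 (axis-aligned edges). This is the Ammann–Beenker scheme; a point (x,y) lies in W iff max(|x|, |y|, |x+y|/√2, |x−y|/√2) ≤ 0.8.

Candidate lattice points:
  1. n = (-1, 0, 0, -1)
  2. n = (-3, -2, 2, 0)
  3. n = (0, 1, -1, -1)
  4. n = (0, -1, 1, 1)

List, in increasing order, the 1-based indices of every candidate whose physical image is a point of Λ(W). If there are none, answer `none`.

none

π⊥(n) = n₀ + n₁ζ³ + n₂ζ⁶ + n₃ζ⁹ where ζ = e^{iπ/4}.
#1 (-1, 0, 0, -1): internal (-1.7071, -0.7071); octagon support 1.7071 vs apothem 0.8 → ∉ W
#2 (-3, -2, 2, 0): internal (-1.5858, -3.4142); octagon support 3.5355 vs apothem 0.8 → ∉ W
#3 (0, 1, -1, -1): internal (-1.4142, 1.0000); octagon support 1.7071 vs apothem 0.8 → ∉ W
#4 (0, -1, 1, 1): internal (1.4142, -1.0000); octagon support 1.7071 vs apothem 0.8 → ∉ W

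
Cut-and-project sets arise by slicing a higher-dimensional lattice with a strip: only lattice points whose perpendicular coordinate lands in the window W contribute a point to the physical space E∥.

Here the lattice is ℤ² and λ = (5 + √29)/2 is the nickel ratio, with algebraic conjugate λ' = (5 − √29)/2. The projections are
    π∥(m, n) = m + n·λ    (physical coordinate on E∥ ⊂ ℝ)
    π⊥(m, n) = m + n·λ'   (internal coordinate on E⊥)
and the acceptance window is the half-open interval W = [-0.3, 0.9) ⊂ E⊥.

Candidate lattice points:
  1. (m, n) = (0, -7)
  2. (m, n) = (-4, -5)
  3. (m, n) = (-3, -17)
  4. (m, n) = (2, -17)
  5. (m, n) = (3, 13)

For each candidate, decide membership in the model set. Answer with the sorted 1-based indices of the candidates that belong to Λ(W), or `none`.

λ' = (5−√29)/2 ≈ -0.1926.
candidate 1: (m,n)=(0,-7) → π∥ = 0-7·λ ≈ -36.3481, π⊥ = 0-7·λ' ≈ 1.3481 ∉ [-0.3, 0.9) ⇒ out
candidate 2: (m,n)=(-4,-5) → π∥ = -4-5·λ ≈ -29.9629, π⊥ = -4-5·λ' ≈ -3.0371 ∉ [-0.3, 0.9) ⇒ out
candidate 3: (m,n)=(-3,-17) → π∥ = -3-17·λ ≈ -91.2739, π⊥ = -3-17·λ' ≈ 0.2739 ∈ [-0.3, 0.9) ⇒ IN Λ
candidate 4: (m,n)=(2,-17) → π∥ = 2-17·λ ≈ -86.2739, π⊥ = 2-17·λ' ≈ 5.2739 ∉ [-0.3, 0.9) ⇒ out
candidate 5: (m,n)=(3,13) → π∥ = 3+13·λ ≈ 70.5036, π⊥ = 3+13·λ' ≈ 0.4964 ∈ [-0.3, 0.9) ⇒ IN Λ

3, 5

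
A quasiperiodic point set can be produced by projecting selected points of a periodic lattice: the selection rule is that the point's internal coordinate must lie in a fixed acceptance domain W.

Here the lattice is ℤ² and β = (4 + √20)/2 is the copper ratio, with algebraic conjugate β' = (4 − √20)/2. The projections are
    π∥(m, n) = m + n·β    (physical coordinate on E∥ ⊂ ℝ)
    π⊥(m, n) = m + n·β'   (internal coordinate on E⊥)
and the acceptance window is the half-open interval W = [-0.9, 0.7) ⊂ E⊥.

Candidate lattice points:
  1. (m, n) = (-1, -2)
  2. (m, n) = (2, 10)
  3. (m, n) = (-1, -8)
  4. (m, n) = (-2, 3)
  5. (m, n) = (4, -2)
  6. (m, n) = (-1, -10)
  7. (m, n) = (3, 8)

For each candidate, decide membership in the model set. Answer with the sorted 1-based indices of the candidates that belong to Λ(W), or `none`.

1, 2

Numerically β ≈ 4.23607 and β' = −1/β ≈ -0.23607.
#1 (-1,-2): internal coord -1 + (-2)·β' = -0.52786; -0.52786 ∈ [-0.9, 0.7) → IN Λ
#2 (2,10): internal coord 2 + (10)·β' = -0.36068; -0.36068 ∈ [-0.9, 0.7) → IN Λ
#3 (-1,-8): internal coord -1 + (-8)·β' = +0.88854; +0.88854 ∉ [-0.9, 0.7) → out
#4 (-2,3): internal coord -2 + (3)·β' = -2.70820; -2.70820 ∉ [-0.9, 0.7) → out
#5 (4,-2): internal coord 4 + (-2)·β' = +4.47214; +4.47214 ∉ [-0.9, 0.7) → out
#6 (-1,-10): internal coord -1 + (-10)·β' = +1.36068; +1.36068 ∉ [-0.9, 0.7) → out
#7 (3,8): internal coord 3 + (8)·β' = +1.11146; +1.11146 ∉ [-0.9, 0.7) → out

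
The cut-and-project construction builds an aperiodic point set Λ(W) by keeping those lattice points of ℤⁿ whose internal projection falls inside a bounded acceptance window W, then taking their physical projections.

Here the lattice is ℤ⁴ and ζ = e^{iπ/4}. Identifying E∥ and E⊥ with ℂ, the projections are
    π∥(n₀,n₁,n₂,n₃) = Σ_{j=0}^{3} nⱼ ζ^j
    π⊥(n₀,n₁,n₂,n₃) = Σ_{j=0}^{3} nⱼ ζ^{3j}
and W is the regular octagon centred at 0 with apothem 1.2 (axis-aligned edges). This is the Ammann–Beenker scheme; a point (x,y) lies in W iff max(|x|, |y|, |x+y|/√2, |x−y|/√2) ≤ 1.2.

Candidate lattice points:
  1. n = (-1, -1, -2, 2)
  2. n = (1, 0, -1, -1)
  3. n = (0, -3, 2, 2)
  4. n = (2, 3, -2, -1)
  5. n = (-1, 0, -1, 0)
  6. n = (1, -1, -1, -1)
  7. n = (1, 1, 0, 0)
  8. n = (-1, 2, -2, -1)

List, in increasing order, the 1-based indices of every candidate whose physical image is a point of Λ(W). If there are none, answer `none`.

2, 6, 7

π⊥(n) = n₀ + n₁ζ³ + n₂ζ⁶ + n₃ζ⁹ where ζ = e^{iπ/4}.
candidate 1: n = (-1, -1, -2, 2) → π⊥ ≈ (+1.1213, +2.7071); max(|x|,|y|,|x±y|/√2) = 2.7071 > 1.2 ⇒ ∉ W
candidate 2: n = (1, 0, -1, -1) → π⊥ ≈ (+0.2929, +0.2929); max(|x|,|y|,|x±y|/√2) = 0.4142 ≤ 1.2 ⇒ ∈ W
candidate 3: n = (0, -3, 2, 2) → π⊥ ≈ (+3.5355, -2.7071); max(|x|,|y|,|x±y|/√2) = 4.4142 > 1.2 ⇒ ∉ W
candidate 4: n = (2, 3, -2, -1) → π⊥ ≈ (-0.8284, +3.4142); max(|x|,|y|,|x±y|/√2) = 3.4142 > 1.2 ⇒ ∉ W
candidate 5: n = (-1, 0, -1, 0) → π⊥ ≈ (-1.0000, +1.0000); max(|x|,|y|,|x±y|/√2) = 1.4142 > 1.2 ⇒ ∉ W
candidate 6: n = (1, -1, -1, -1) → π⊥ ≈ (+1.0000, -0.4142); max(|x|,|y|,|x±y|/√2) = 1.0000 ≤ 1.2 ⇒ ∈ W
candidate 7: n = (1, 1, 0, 0) → π⊥ ≈ (+0.2929, +0.7071); max(|x|,|y|,|x±y|/√2) = 0.7071 ≤ 1.2 ⇒ ∈ W
candidate 8: n = (-1, 2, -2, -1) → π⊥ ≈ (-3.1213, +2.7071); max(|x|,|y|,|x±y|/√2) = 4.1213 > 1.2 ⇒ ∉ W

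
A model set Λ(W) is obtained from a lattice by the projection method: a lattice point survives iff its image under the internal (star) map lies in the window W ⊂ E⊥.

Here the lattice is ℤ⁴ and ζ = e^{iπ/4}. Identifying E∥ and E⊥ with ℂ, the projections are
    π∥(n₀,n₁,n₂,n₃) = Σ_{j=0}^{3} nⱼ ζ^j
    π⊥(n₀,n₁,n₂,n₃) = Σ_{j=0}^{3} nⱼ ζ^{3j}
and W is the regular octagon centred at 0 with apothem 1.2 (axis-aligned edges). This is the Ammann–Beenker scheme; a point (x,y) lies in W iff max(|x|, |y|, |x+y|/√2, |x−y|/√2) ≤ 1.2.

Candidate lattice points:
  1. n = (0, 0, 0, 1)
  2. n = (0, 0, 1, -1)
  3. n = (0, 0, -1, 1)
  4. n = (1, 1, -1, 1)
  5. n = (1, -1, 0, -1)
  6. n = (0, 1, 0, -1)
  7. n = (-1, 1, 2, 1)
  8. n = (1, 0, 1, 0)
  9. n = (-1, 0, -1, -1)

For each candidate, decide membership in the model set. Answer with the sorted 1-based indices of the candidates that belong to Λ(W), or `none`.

1, 7

π⊥(n) = n₀ + n₁ζ³ + n₂ζ⁶ + n₃ζ⁹ where ζ = e^{iπ/4}.
candidate 1: n = (0, 0, 0, 1) → π⊥ ≈ (+0.7071, +0.7071); max(|x|,|y|,|x±y|/√2) = 1.0000 ≤ 1.2 ⇒ ∈ W
candidate 2: n = (0, 0, 1, -1) → π⊥ ≈ (-0.7071, -1.7071); max(|x|,|y|,|x±y|/√2) = 1.7071 > 1.2 ⇒ ∉ W
candidate 3: n = (0, 0, -1, 1) → π⊥ ≈ (+0.7071, +1.7071); max(|x|,|y|,|x±y|/√2) = 1.7071 > 1.2 ⇒ ∉ W
candidate 4: n = (1, 1, -1, 1) → π⊥ ≈ (+1.0000, +2.4142); max(|x|,|y|,|x±y|/√2) = 2.4142 > 1.2 ⇒ ∉ W
candidate 5: n = (1, -1, 0, -1) → π⊥ ≈ (+1.0000, -1.4142); max(|x|,|y|,|x±y|/√2) = 1.7071 > 1.2 ⇒ ∉ W
candidate 6: n = (0, 1, 0, -1) → π⊥ ≈ (-1.4142, +0.0000); max(|x|,|y|,|x±y|/√2) = 1.4142 > 1.2 ⇒ ∉ W
candidate 7: n = (-1, 1, 2, 1) → π⊥ ≈ (-1.0000, -0.5858); max(|x|,|y|,|x±y|/√2) = 1.1213 ≤ 1.2 ⇒ ∈ W
candidate 8: n = (1, 0, 1, 0) → π⊥ ≈ (+1.0000, -1.0000); max(|x|,|y|,|x±y|/√2) = 1.4142 > 1.2 ⇒ ∉ W
candidate 9: n = (-1, 0, -1, -1) → π⊥ ≈ (-1.7071, +0.2929); max(|x|,|y|,|x±y|/√2) = 1.7071 > 1.2 ⇒ ∉ W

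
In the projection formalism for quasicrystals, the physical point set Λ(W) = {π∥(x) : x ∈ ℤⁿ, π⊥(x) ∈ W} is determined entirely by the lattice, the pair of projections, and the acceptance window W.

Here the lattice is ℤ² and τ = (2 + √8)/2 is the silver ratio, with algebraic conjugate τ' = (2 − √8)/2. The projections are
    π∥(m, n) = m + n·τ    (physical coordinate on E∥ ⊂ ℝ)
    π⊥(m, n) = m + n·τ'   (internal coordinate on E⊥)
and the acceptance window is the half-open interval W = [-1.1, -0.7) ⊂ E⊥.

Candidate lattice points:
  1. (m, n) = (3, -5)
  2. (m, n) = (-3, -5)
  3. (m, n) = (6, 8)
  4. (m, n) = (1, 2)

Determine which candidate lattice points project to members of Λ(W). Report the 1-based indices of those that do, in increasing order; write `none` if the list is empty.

2

τ' = (2−√8)/2 ≈ -0.41421.
[1] lift (3,-5): star map gives 5.07107; window check -1.1 ≤ 5.07107 < -0.7 is false → out
[2] lift (-3,-5): star map gives -0.92893; window check -1.1 ≤ -0.92893 < -0.7 is true → IN Λ
[3] lift (6,8): star map gives 2.68629; window check -1.1 ≤ 2.68629 < -0.7 is false → out
[4] lift (1,2): star map gives 0.17157; window check -1.1 ≤ 0.17157 < -0.7 is false → out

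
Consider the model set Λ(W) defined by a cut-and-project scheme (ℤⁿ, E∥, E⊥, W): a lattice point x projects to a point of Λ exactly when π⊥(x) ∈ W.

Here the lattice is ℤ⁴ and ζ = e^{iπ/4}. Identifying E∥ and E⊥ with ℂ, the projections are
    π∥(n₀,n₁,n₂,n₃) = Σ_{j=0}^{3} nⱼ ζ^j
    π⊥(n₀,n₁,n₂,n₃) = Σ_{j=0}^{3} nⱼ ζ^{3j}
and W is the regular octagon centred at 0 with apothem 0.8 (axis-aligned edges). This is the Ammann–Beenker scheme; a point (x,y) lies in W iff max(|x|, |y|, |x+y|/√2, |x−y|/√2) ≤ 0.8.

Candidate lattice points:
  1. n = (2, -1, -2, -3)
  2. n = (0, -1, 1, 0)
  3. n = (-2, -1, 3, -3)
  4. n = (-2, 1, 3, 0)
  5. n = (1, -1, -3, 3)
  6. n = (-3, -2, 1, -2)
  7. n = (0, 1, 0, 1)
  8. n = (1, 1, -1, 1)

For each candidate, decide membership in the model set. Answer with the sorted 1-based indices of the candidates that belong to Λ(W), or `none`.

Internal map: ζ^{3j} for j=0..3 gives (1,0), (−√2/2,√2/2), (0,−1), (√2/2,√2/2).
#1 (2, -1, -2, -3): internal (0.58579, -0.82843); octagon support 1.00000 vs apothem 0.8 → ∉ W
#2 (0, -1, 1, 0): internal (0.70711, -1.70711); octagon support 1.70711 vs apothem 0.8 → ∉ W
#3 (-2, -1, 3, -3): internal (-3.41421, -5.82843); octagon support 6.53553 vs apothem 0.8 → ∉ W
#4 (-2, 1, 3, 0): internal (-2.70711, -2.29289); octagon support 3.53553 vs apothem 0.8 → ∉ W
#5 (1, -1, -3, 3): internal (3.82843, 4.41421); octagon support 5.82843 vs apothem 0.8 → ∉ W
#6 (-3, -2, 1, -2): internal (-3.00000, -3.82843); octagon support 4.82843 vs apothem 0.8 → ∉ W
#7 (0, 1, 0, 1): internal (0.00000, 1.41421); octagon support 1.41421 vs apothem 0.8 → ∉ W
#8 (1, 1, -1, 1): internal (1.00000, 2.41421); octagon support 2.41421 vs apothem 0.8 → ∉ W

none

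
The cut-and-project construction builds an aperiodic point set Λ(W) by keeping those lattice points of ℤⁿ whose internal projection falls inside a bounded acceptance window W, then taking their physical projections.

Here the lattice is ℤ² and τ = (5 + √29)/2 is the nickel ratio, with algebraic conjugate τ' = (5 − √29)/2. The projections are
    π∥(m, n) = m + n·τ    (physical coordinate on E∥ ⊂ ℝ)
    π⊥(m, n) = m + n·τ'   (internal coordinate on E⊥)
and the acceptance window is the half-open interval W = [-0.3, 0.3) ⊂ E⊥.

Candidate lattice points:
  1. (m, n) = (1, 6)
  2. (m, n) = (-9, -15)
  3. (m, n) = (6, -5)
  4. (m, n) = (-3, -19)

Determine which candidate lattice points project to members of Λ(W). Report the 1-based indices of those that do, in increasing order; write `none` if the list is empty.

Numerically τ ≈ 5.192582 and τ' = −1/τ ≈ -0.192582.
[1] lift (1,6): star map gives -0.155494; window check -0.3 ≤ -0.155494 < 0.3 is true → IN Λ
[2] lift (-9,-15): star map gives -6.111264; window check -0.3 ≤ -6.111264 < 0.3 is false → out
[3] lift (6,-5): star map gives 6.962912; window check -0.3 ≤ 6.962912 < 0.3 is false → out
[4] lift (-3,-19): star map gives 0.659066; window check -0.3 ≤ 0.659066 < 0.3 is false → out

1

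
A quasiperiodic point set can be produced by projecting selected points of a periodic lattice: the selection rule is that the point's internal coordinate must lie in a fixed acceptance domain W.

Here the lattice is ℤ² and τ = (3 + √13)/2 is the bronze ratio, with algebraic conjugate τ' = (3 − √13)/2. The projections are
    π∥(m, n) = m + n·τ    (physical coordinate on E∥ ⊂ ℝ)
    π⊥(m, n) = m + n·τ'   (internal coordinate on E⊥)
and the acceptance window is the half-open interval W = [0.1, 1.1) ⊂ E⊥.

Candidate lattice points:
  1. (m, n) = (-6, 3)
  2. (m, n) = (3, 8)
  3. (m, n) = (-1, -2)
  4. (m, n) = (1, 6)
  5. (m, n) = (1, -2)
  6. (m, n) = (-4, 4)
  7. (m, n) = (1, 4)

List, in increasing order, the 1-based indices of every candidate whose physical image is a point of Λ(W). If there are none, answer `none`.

2

Compute τ' = (3−√13)/2 = -0.3028, so π⊥(m,n) = m -0.3028·n.
#1 (-6,3): internal coord -6 + (3)·τ' = -6.9083; -6.9083 ∉ [0.1, 1.1) → out
#2 (3,8): internal coord 3 + (8)·τ' = +0.5778; +0.5778 ∈ [0.1, 1.1) → IN Λ
#3 (-1,-2): internal coord -1 + (-2)·τ' = -0.3944; -0.3944 ∉ [0.1, 1.1) → out
#4 (1,6): internal coord 1 + (6)·τ' = -0.8167; -0.8167 ∉ [0.1, 1.1) → out
#5 (1,-2): internal coord 1 + (-2)·τ' = +1.6056; +1.6056 ∉ [0.1, 1.1) → out
#6 (-4,4): internal coord -4 + (4)·τ' = -5.2111; -5.2111 ∉ [0.1, 1.1) → out
#7 (1,4): internal coord 1 + (4)·τ' = -0.2111; -0.2111 ∉ [0.1, 1.1) → out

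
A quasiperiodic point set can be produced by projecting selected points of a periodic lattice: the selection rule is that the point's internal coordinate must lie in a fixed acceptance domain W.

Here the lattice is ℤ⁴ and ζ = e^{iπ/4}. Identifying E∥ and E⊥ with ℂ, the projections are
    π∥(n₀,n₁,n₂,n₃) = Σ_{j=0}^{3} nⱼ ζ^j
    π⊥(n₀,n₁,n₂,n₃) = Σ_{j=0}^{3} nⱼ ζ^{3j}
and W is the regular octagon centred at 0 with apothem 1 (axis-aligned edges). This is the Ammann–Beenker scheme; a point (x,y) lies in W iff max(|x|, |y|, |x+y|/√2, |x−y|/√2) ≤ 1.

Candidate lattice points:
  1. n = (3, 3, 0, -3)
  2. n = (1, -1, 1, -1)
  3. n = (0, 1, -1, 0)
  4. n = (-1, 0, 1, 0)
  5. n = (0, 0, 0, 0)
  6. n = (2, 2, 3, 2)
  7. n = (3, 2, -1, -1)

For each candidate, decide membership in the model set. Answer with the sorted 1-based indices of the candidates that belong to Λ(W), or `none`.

π⊥(n) = n₀ + n₁ζ³ + n₂ζ⁶ + n₃ζ⁹ where ζ = e^{iπ/4}.
#1 (3, 3, 0, -3): internal (-1.24264, 0.00000); octagon support 1.24264 vs apothem 1 → ∉ W
#2 (1, -1, 1, -1): internal (1.00000, -2.41421); octagon support 2.41421 vs apothem 1 → ∉ W
#3 (0, 1, -1, 0): internal (-0.70711, 1.70711); octagon support 1.70711 vs apothem 1 → ∉ W
#4 (-1, 0, 1, 0): internal (-1.00000, -1.00000); octagon support 1.41421 vs apothem 1 → ∉ W
#5 (0, 0, 0, 0): internal (0.00000, 0.00000); octagon support 0.00000 vs apothem 1 → ∈ W
#6 (2, 2, 3, 2): internal (2.00000, -0.17157); octagon support 2.00000 vs apothem 1 → ∉ W
#7 (3, 2, -1, -1): internal (0.87868, 1.70711); octagon support 1.82843 vs apothem 1 → ∉ W

5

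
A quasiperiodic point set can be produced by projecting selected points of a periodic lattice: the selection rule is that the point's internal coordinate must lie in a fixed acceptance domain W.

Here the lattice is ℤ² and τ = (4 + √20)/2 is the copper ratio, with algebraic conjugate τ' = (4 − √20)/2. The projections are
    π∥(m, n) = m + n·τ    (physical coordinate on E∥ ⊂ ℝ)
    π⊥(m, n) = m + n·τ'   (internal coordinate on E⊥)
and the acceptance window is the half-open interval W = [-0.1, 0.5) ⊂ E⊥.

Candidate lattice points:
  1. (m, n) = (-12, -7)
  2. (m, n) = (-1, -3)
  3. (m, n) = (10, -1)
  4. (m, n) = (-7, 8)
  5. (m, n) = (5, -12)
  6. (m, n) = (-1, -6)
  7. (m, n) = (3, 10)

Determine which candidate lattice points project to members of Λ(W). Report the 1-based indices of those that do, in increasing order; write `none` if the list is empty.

Compute τ' = (4−√20)/2 = -0.236068, so π⊥(m,n) = m -0.236068·n.
[1] lift (-12,-7): star map gives -10.347524; window check -0.1 ≤ -10.347524 < 0.5 is false → out
[2] lift (-1,-3): star map gives -0.291796; window check -0.1 ≤ -0.291796 < 0.5 is false → out
[3] lift (10,-1): star map gives 10.236068; window check -0.1 ≤ 10.236068 < 0.5 is false → out
[4] lift (-7,8): star map gives -8.888544; window check -0.1 ≤ -8.888544 < 0.5 is false → out
[5] lift (5,-12): star map gives 7.832816; window check -0.1 ≤ 7.832816 < 0.5 is false → out
[6] lift (-1,-6): star map gives 0.416408; window check -0.1 ≤ 0.416408 < 0.5 is true → IN Λ
[7] lift (3,10): star map gives 0.639320; window check -0.1 ≤ 0.639320 < 0.5 is false → out

6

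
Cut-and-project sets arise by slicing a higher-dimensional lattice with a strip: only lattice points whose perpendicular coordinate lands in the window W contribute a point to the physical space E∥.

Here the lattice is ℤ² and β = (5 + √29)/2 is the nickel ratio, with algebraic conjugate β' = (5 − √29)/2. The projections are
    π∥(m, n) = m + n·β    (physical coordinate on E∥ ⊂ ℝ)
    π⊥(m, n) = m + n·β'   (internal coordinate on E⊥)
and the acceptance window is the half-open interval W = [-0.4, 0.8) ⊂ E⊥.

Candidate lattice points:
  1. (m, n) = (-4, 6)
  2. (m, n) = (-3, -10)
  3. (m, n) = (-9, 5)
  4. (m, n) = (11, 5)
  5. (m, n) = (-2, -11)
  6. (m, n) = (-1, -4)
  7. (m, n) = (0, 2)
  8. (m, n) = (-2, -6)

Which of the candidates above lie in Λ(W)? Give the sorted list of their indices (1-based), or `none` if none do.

5, 6, 7

β' = (5−√29)/2 ≈ -0.19258.
candidate 1: (m,n)=(-4,6) → π∥ = -4+6·β ≈ 27.15549, π⊥ = -4+6·β' ≈ -5.15549 ∉ [-0.4, 0.8) ⇒ out
candidate 2: (m,n)=(-3,-10) → π∥ = -3-10·β ≈ -54.92582, π⊥ = -3-10·β' ≈ -1.07418 ∉ [-0.4, 0.8) ⇒ out
candidate 3: (m,n)=(-9,5) → π∥ = -9+5·β ≈ 16.96291, π⊥ = -9+5·β' ≈ -9.96291 ∉ [-0.4, 0.8) ⇒ out
candidate 4: (m,n)=(11,5) → π∥ = 11+5·β ≈ 36.96291, π⊥ = 11+5·β' ≈ 10.03709 ∉ [-0.4, 0.8) ⇒ out
candidate 5: (m,n)=(-2,-11) → π∥ = -2-11·β ≈ -59.11841, π⊥ = -2-11·β' ≈ 0.11841 ∈ [-0.4, 0.8) ⇒ IN Λ
candidate 6: (m,n)=(-1,-4) → π∥ = -1-4·β ≈ -21.77033, π⊥ = -1-4·β' ≈ -0.22967 ∈ [-0.4, 0.8) ⇒ IN Λ
candidate 7: (m,n)=(0,2) → π∥ = 0+2·β ≈ 10.38516, π⊥ = 0+2·β' ≈ -0.38516 ∈ [-0.4, 0.8) ⇒ IN Λ
candidate 8: (m,n)=(-2,-6) → π∥ = -2-6·β ≈ -33.15549, π⊥ = -2-6·β' ≈ -0.84451 ∉ [-0.4, 0.8) ⇒ out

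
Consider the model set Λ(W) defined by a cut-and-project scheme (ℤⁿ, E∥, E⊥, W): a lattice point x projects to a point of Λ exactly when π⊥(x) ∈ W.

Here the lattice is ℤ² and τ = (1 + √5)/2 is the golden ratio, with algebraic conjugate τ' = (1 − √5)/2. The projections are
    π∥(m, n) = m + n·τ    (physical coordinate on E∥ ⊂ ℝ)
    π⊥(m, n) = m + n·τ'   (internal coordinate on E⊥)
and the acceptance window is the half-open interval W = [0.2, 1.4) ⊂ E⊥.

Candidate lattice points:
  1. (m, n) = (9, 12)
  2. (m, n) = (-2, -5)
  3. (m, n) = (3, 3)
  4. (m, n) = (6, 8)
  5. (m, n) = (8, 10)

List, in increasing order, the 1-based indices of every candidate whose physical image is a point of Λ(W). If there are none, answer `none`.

Numerically τ ≈ 1.61803 and τ' = −1/τ ≈ -0.61803.
[1] lift (9,12): star map gives 1.58359; window check 0.2 ≤ 1.58359 < 1.4 is false → out
[2] lift (-2,-5): star map gives 1.09017; window check 0.2 ≤ 1.09017 < 1.4 is true → IN Λ
[3] lift (3,3): star map gives 1.14590; window check 0.2 ≤ 1.14590 < 1.4 is true → IN Λ
[4] lift (6,8): star map gives 1.05573; window check 0.2 ≤ 1.05573 < 1.4 is true → IN Λ
[5] lift (8,10): star map gives 1.81966; window check 0.2 ≤ 1.81966 < 1.4 is false → out

2, 3, 4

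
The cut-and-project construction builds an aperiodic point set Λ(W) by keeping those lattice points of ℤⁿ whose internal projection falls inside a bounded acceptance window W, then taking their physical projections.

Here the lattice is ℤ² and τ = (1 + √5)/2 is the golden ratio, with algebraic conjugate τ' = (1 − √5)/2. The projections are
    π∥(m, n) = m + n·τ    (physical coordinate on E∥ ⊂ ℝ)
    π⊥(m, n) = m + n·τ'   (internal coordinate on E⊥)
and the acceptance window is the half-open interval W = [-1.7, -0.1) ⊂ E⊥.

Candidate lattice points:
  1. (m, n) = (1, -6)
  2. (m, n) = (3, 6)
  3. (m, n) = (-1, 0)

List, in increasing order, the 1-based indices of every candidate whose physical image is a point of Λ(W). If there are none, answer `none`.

Compute τ' = (1−√5)/2 = -0.6180, so π⊥(m,n) = m -0.6180·n.
candidate 1: (m,n)=(1,-6) → π∥ = 1-6·τ ≈ -8.7082, π⊥ = 1-6·τ' ≈ 4.7082 ∉ [-1.7, -0.1) ⇒ out
candidate 2: (m,n)=(3,6) → π∥ = 3+6·τ ≈ 12.7082, π⊥ = 3+6·τ' ≈ -0.7082 ∈ [-1.7, -0.1) ⇒ IN Λ
candidate 3: (m,n)=(-1,0) → π∥ = -1+0·τ ≈ -1.0000, π⊥ = -1+0·τ' ≈ -1.0000 ∈ [-1.7, -0.1) ⇒ IN Λ

2, 3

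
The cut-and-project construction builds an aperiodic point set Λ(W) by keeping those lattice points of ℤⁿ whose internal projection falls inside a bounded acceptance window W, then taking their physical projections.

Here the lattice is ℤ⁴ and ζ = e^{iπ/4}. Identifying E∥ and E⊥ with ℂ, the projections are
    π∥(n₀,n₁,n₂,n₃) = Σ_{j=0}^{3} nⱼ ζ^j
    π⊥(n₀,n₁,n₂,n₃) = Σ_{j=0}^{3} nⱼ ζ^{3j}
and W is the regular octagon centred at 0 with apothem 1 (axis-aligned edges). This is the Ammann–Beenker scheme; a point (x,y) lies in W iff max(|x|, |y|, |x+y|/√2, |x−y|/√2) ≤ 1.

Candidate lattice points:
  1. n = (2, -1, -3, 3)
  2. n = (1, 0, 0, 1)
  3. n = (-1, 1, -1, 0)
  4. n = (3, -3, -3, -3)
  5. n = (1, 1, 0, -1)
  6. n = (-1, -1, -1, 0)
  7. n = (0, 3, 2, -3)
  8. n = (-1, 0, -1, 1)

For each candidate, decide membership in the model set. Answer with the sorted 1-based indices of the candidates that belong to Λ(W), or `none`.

π⊥(n) = n₀ + n₁ζ³ + n₂ζ⁶ + n₃ζ⁹ where ζ = e^{iπ/4}.
candidate 1: n = (2, -1, -3, 3) → π⊥ ≈ (+4.828427, +4.414214); max(|x|,|y|,|x±y|/√2) = 6.535534 > 1 ⇒ ∉ W
candidate 2: n = (1, 0, 0, 1) → π⊥ ≈ (+1.707107, +0.707107); max(|x|,|y|,|x±y|/√2) = 1.707107 > 1 ⇒ ∉ W
candidate 3: n = (-1, 1, -1, 0) → π⊥ ≈ (-1.707107, +1.707107); max(|x|,|y|,|x±y|/√2) = 2.414214 > 1 ⇒ ∉ W
candidate 4: n = (3, -3, -3, -3) → π⊥ ≈ (+3.000000, -1.242641); max(|x|,|y|,|x±y|/√2) = 3.000000 > 1 ⇒ ∉ W
candidate 5: n = (1, 1, 0, -1) → π⊥ ≈ (-0.414214, +0.000000); max(|x|,|y|,|x±y|/√2) = 0.414214 ≤ 1 ⇒ ∈ W
candidate 6: n = (-1, -1, -1, 0) → π⊥ ≈ (-0.292893, +0.292893); max(|x|,|y|,|x±y|/√2) = 0.414214 ≤ 1 ⇒ ∈ W
candidate 7: n = (0, 3, 2, -3) → π⊥ ≈ (-4.242641, -2.000000); max(|x|,|y|,|x±y|/√2) = 4.414214 > 1 ⇒ ∉ W
candidate 8: n = (-1, 0, -1, 1) → π⊥ ≈ (-0.292893, +1.707107); max(|x|,|y|,|x±y|/√2) = 1.707107 > 1 ⇒ ∉ W

5, 6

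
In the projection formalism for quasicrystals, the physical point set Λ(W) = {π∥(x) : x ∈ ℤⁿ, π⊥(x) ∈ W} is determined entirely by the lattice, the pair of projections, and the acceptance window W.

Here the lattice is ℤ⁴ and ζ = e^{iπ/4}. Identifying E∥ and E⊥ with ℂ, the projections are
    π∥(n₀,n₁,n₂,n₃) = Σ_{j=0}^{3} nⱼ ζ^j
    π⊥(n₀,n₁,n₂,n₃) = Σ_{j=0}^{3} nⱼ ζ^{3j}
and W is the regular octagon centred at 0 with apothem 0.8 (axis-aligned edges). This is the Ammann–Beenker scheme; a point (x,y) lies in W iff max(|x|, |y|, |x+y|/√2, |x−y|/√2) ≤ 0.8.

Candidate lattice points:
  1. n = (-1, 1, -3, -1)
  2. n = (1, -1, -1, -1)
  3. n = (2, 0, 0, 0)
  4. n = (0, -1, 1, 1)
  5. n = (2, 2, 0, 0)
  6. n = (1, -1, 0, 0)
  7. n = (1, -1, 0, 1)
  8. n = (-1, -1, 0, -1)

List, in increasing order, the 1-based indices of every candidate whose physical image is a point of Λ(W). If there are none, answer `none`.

π⊥(n) = n₀ + n₁ζ³ + n₂ζ⁶ + n₃ζ⁹ where ζ = e^{iπ/4}.
candidate 1: n = (-1, 1, -3, -1) → π⊥ ≈ (-2.414214, +3.000000); max(|x|,|y|,|x±y|/√2) = 3.828427 > 0.8 ⇒ ∉ W
candidate 2: n = (1, -1, -1, -1) → π⊥ ≈ (+1.000000, -0.414214); max(|x|,|y|,|x±y|/√2) = 1.000000 > 0.8 ⇒ ∉ W
candidate 3: n = (2, 0, 0, 0) → π⊥ ≈ (+2.000000, +0.000000); max(|x|,|y|,|x±y|/√2) = 2.000000 > 0.8 ⇒ ∉ W
candidate 4: n = (0, -1, 1, 1) → π⊥ ≈ (+1.414214, -1.000000); max(|x|,|y|,|x±y|/√2) = 1.707107 > 0.8 ⇒ ∉ W
candidate 5: n = (2, 2, 0, 0) → π⊥ ≈ (+0.585786, +1.414214); max(|x|,|y|,|x±y|/√2) = 1.414214 > 0.8 ⇒ ∉ W
candidate 6: n = (1, -1, 0, 0) → π⊥ ≈ (+1.707107, -0.707107); max(|x|,|y|,|x±y|/√2) = 1.707107 > 0.8 ⇒ ∉ W
candidate 7: n = (1, -1, 0, 1) → π⊥ ≈ (+2.414214, +0.000000); max(|x|,|y|,|x±y|/√2) = 2.414214 > 0.8 ⇒ ∉ W
candidate 8: n = (-1, -1, 0, -1) → π⊥ ≈ (-1.000000, -1.414214); max(|x|,|y|,|x±y|/√2) = 1.707107 > 0.8 ⇒ ∉ W

none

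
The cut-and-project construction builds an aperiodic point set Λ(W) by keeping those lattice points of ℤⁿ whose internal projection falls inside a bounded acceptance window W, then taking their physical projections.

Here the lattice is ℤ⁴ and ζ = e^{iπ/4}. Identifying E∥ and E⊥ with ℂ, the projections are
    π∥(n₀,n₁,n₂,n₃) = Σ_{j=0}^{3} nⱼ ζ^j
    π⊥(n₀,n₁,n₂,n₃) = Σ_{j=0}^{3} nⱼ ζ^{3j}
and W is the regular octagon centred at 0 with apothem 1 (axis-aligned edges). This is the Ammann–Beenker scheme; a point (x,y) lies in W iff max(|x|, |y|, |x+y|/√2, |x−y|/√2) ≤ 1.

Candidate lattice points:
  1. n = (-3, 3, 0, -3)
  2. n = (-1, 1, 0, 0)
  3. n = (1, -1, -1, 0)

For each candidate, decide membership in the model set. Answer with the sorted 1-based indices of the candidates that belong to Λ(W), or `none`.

With ζ = e^{iπ/4} the internal vectors are ζ^0,ζ^3,ζ^6,ζ^9.
candidate 1: n = (-3, 3, 0, -3) → π⊥ ≈ (-7.2426, +0.0000); max(|x|,|y|,|x±y|/√2) = 7.2426 > 1 ⇒ ∉ W
candidate 2: n = (-1, 1, 0, 0) → π⊥ ≈ (-1.7071, +0.7071); max(|x|,|y|,|x±y|/√2) = 1.7071 > 1 ⇒ ∉ W
candidate 3: n = (1, -1, -1, 0) → π⊥ ≈ (+1.7071, +0.2929); max(|x|,|y|,|x±y|/√2) = 1.7071 > 1 ⇒ ∉ W

none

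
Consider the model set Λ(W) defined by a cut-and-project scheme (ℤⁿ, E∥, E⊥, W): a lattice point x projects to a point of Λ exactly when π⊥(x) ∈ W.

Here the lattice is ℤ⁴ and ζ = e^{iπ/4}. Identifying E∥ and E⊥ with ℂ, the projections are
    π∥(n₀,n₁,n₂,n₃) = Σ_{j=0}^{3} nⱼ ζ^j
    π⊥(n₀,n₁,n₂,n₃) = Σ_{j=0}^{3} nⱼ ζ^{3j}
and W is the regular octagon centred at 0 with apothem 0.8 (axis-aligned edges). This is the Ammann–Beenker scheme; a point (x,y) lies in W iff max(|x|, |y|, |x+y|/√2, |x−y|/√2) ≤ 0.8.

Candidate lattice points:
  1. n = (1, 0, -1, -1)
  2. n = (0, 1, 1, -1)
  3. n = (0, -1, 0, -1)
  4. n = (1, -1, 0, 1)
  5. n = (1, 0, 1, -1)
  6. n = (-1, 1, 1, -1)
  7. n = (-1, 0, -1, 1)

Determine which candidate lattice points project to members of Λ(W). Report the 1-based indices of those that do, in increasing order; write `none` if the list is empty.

1

Internal map: ζ^{3j} for j=0..3 gives (1,0), (−√2/2,√2/2), (0,−1), (√2/2,√2/2).
candidate 1: n = (1, 0, -1, -1) → π⊥ ≈ (+0.29289, +0.29289); max(|x|,|y|,|x±y|/√2) = 0.41421 ≤ 0.8 ⇒ ∈ W
candidate 2: n = (0, 1, 1, -1) → π⊥ ≈ (-1.41421, -1.00000); max(|x|,|y|,|x±y|/√2) = 1.70711 > 0.8 ⇒ ∉ W
candidate 3: n = (0, -1, 0, -1) → π⊥ ≈ (+0.00000, -1.41421); max(|x|,|y|,|x±y|/√2) = 1.41421 > 0.8 ⇒ ∉ W
candidate 4: n = (1, -1, 0, 1) → π⊥ ≈ (+2.41421, +0.00000); max(|x|,|y|,|x±y|/√2) = 2.41421 > 0.8 ⇒ ∉ W
candidate 5: n = (1, 0, 1, -1) → π⊥ ≈ (+0.29289, -1.70711); max(|x|,|y|,|x±y|/√2) = 1.70711 > 0.8 ⇒ ∉ W
candidate 6: n = (-1, 1, 1, -1) → π⊥ ≈ (-2.41421, -1.00000); max(|x|,|y|,|x±y|/√2) = 2.41421 > 0.8 ⇒ ∉ W
candidate 7: n = (-1, 0, -1, 1) → π⊥ ≈ (-0.29289, +1.70711); max(|x|,|y|,|x±y|/√2) = 1.70711 > 0.8 ⇒ ∉ W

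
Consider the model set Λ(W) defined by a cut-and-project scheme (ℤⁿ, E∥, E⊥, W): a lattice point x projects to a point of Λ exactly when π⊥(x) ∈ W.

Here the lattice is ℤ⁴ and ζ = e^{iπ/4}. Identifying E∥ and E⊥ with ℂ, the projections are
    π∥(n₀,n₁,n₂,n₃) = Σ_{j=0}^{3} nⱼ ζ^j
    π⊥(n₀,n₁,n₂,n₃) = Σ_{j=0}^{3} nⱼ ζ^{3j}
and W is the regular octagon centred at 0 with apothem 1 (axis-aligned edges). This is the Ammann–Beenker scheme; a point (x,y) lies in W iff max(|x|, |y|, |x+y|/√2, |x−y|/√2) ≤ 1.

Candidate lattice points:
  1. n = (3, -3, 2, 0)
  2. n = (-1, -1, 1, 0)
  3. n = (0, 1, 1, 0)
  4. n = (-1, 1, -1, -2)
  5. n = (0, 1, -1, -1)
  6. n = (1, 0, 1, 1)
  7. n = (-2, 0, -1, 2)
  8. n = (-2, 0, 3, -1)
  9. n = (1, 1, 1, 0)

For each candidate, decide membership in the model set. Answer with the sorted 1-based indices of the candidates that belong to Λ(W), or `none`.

With ζ = e^{iπ/4} the internal vectors are ζ^0,ζ^3,ζ^6,ζ^9.
#1 (3, -3, 2, 0): internal (5.121320, -4.121320); octagon support 6.535534 vs apothem 1 → ∉ W
#2 (-1, -1, 1, 0): internal (-0.292893, -1.707107); octagon support 1.707107 vs apothem 1 → ∉ W
#3 (0, 1, 1, 0): internal (-0.707107, -0.292893); octagon support 0.707107 vs apothem 1 → ∈ W
#4 (-1, 1, -1, -2): internal (-3.121320, 0.292893); octagon support 3.121320 vs apothem 1 → ∉ W
#5 (0, 1, -1, -1): internal (-1.414214, 1.000000); octagon support 1.707107 vs apothem 1 → ∉ W
#6 (1, 0, 1, 1): internal (1.707107, -0.292893); octagon support 1.707107 vs apothem 1 → ∉ W
#7 (-2, 0, -1, 2): internal (-0.585786, 2.414214); octagon support 2.414214 vs apothem 1 → ∉ W
#8 (-2, 0, 3, -1): internal (-2.707107, -3.707107); octagon support 4.535534 vs apothem 1 → ∉ W
#9 (1, 1, 1, 0): internal (0.292893, -0.292893); octagon support 0.414214 vs apothem 1 → ∈ W

3, 9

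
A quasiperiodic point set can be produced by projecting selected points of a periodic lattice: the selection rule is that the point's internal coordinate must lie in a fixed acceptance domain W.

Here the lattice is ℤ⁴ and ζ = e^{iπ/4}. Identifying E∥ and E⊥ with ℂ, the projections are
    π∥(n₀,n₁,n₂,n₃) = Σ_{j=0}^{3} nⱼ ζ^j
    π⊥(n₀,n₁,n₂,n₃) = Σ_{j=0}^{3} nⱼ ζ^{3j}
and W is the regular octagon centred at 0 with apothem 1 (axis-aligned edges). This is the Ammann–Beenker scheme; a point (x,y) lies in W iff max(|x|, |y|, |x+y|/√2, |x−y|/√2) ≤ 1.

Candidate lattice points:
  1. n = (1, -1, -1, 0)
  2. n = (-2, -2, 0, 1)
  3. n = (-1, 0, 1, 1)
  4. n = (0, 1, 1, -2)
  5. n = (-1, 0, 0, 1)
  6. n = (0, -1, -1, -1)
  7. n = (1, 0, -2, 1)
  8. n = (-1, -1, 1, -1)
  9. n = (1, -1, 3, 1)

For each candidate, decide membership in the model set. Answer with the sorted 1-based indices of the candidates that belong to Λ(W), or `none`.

Internal map: ζ^{3j} for j=0..3 gives (1,0), (−√2/2,√2/2), (0,−1), (√2/2,√2/2).
candidate 1: n = (1, -1, -1, 0) → π⊥ ≈ (+1.7071, +0.2929); max(|x|,|y|,|x±y|/√2) = 1.7071 > 1 ⇒ ∉ W
candidate 2: n = (-2, -2, 0, 1) → π⊥ ≈ (+0.1213, -0.7071); max(|x|,|y|,|x±y|/√2) = 0.7071 ≤ 1 ⇒ ∈ W
candidate 3: n = (-1, 0, 1, 1) → π⊥ ≈ (-0.2929, -0.2929); max(|x|,|y|,|x±y|/√2) = 0.4142 ≤ 1 ⇒ ∈ W
candidate 4: n = (0, 1, 1, -2) → π⊥ ≈ (-2.1213, -1.7071); max(|x|,|y|,|x±y|/√2) = 2.7071 > 1 ⇒ ∉ W
candidate 5: n = (-1, 0, 0, 1) → π⊥ ≈ (-0.2929, +0.7071); max(|x|,|y|,|x±y|/√2) = 0.7071 ≤ 1 ⇒ ∈ W
candidate 6: n = (0, -1, -1, -1) → π⊥ ≈ (+0.0000, -0.4142); max(|x|,|y|,|x±y|/√2) = 0.4142 ≤ 1 ⇒ ∈ W
candidate 7: n = (1, 0, -2, 1) → π⊥ ≈ (+1.7071, +2.7071); max(|x|,|y|,|x±y|/√2) = 3.1213 > 1 ⇒ ∉ W
candidate 8: n = (-1, -1, 1, -1) → π⊥ ≈ (-1.0000, -2.4142); max(|x|,|y|,|x±y|/√2) = 2.4142 > 1 ⇒ ∉ W
candidate 9: n = (1, -1, 3, 1) → π⊥ ≈ (+2.4142, -3.0000); max(|x|,|y|,|x±y|/√2) = 3.8284 > 1 ⇒ ∉ W

2, 3, 5, 6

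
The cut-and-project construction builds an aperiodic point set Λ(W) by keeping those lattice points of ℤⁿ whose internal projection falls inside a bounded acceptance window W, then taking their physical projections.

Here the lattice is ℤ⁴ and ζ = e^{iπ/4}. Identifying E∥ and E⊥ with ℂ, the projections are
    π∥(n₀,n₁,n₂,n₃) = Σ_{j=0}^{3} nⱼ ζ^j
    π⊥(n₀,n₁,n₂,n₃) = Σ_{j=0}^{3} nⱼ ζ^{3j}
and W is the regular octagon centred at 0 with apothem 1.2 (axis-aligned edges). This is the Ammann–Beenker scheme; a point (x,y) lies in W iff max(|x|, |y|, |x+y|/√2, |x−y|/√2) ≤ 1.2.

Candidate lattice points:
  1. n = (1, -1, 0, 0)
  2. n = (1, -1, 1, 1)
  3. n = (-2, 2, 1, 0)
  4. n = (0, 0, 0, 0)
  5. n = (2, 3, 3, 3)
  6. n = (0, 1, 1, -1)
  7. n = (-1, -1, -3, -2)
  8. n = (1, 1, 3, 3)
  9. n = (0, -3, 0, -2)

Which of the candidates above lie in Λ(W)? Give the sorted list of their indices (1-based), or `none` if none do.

4

π⊥(n) = n₀ + n₁ζ³ + n₂ζ⁶ + n₃ζ⁹ where ζ = e^{iπ/4}.
candidate 1: n = (1, -1, 0, 0) → π⊥ ≈ (+1.707107, -0.707107); max(|x|,|y|,|x±y|/√2) = 1.707107 > 1.2 ⇒ ∉ W
candidate 2: n = (1, -1, 1, 1) → π⊥ ≈ (+2.414214, -1.000000); max(|x|,|y|,|x±y|/√2) = 2.414214 > 1.2 ⇒ ∉ W
candidate 3: n = (-2, 2, 1, 0) → π⊥ ≈ (-3.414214, +0.414214); max(|x|,|y|,|x±y|/√2) = 3.414214 > 1.2 ⇒ ∉ W
candidate 4: n = (0, 0, 0, 0) → π⊥ ≈ (+0.000000, +0.000000); max(|x|,|y|,|x±y|/√2) = 0.000000 ≤ 1.2 ⇒ ∈ W
candidate 5: n = (2, 3, 3, 3) → π⊥ ≈ (+2.000000, +1.242641); max(|x|,|y|,|x±y|/√2) = 2.292893 > 1.2 ⇒ ∉ W
candidate 6: n = (0, 1, 1, -1) → π⊥ ≈ (-1.414214, -1.000000); max(|x|,|y|,|x±y|/√2) = 1.707107 > 1.2 ⇒ ∉ W
candidate 7: n = (-1, -1, -3, -2) → π⊥ ≈ (-1.707107, +0.878680); max(|x|,|y|,|x±y|/√2) = 1.828427 > 1.2 ⇒ ∉ W
candidate 8: n = (1, 1, 3, 3) → π⊥ ≈ (+2.414214, -0.171573); max(|x|,|y|,|x±y|/√2) = 2.414214 > 1.2 ⇒ ∉ W
candidate 9: n = (0, -3, 0, -2) → π⊥ ≈ (+0.707107, -3.535534); max(|x|,|y|,|x±y|/√2) = 3.535534 > 1.2 ⇒ ∉ W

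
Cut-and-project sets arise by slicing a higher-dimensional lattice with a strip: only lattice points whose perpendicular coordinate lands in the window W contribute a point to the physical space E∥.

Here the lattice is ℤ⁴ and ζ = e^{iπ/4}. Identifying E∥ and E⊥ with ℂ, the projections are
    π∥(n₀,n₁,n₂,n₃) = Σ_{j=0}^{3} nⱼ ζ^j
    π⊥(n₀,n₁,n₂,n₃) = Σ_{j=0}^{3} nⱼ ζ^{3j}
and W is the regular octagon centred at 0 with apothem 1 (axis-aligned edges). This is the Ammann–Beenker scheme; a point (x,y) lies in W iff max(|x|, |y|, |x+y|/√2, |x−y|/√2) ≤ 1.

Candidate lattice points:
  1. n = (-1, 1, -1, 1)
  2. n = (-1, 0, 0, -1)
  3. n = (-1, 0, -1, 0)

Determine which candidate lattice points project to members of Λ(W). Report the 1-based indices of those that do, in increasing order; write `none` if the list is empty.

none

π⊥(n) = n₀ + n₁ζ³ + n₂ζ⁶ + n₃ζ⁹ where ζ = e^{iπ/4}.
candidate 1: n = (-1, 1, -1, 1) → π⊥ ≈ (-1.00000, +2.41421); max(|x|,|y|,|x±y|/√2) = 2.41421 > 1 ⇒ ∉ W
candidate 2: n = (-1, 0, 0, -1) → π⊥ ≈ (-1.70711, -0.70711); max(|x|,|y|,|x±y|/√2) = 1.70711 > 1 ⇒ ∉ W
candidate 3: n = (-1, 0, -1, 0) → π⊥ ≈ (-1.00000, +1.00000); max(|x|,|y|,|x±y|/√2) = 1.41421 > 1 ⇒ ∉ W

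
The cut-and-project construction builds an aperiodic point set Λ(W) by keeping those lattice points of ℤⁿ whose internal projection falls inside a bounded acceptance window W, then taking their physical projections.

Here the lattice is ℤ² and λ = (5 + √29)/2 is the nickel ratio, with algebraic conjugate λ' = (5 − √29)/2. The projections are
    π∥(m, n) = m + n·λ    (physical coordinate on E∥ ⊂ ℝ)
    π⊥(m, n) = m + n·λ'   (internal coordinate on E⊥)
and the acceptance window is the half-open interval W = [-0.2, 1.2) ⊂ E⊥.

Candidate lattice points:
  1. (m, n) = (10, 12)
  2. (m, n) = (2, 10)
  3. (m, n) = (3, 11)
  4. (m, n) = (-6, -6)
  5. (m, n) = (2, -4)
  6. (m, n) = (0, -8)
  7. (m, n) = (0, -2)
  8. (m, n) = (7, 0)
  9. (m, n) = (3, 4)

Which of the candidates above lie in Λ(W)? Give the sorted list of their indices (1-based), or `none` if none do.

Numerically λ ≈ 5.192582 and λ' = −1/λ ≈ -0.192582.
candidate 1: (m,n)=(10,12) → π∥ = 10+12·λ ≈ 72.310989, π⊥ = 10+12·λ' ≈ 7.689011 ∉ [-0.2, 1.2) ⇒ out
candidate 2: (m,n)=(2,10) → π∥ = 2+10·λ ≈ 53.925824, π⊥ = 2+10·λ' ≈ 0.074176 ∈ [-0.2, 1.2) ⇒ IN Λ
candidate 3: (m,n)=(3,11) → π∥ = 3+11·λ ≈ 60.118406, π⊥ = 3+11·λ' ≈ 0.881594 ∈ [-0.2, 1.2) ⇒ IN Λ
candidate 4: (m,n)=(-6,-6) → π∥ = -6-6·λ ≈ -37.155494, π⊥ = -6-6·λ' ≈ -4.844506 ∉ [-0.2, 1.2) ⇒ out
candidate 5: (m,n)=(2,-4) → π∥ = 2-4·λ ≈ -18.770330, π⊥ = 2-4·λ' ≈ 2.770330 ∉ [-0.2, 1.2) ⇒ out
candidate 6: (m,n)=(0,-8) → π∥ = 0-8·λ ≈ -41.540659, π⊥ = 0-8·λ' ≈ 1.540659 ∉ [-0.2, 1.2) ⇒ out
candidate 7: (m,n)=(0,-2) → π∥ = 0-2·λ ≈ -10.385165, π⊥ = 0-2·λ' ≈ 0.385165 ∈ [-0.2, 1.2) ⇒ IN Λ
candidate 8: (m,n)=(7,0) → π∥ = 7+0·λ ≈ 7.000000, π⊥ = 7+0·λ' ≈ 7.000000 ∉ [-0.2, 1.2) ⇒ out
candidate 9: (m,n)=(3,4) → π∥ = 3+4·λ ≈ 23.770330, π⊥ = 3+4·λ' ≈ 2.229670 ∉ [-0.2, 1.2) ⇒ out

2, 3, 7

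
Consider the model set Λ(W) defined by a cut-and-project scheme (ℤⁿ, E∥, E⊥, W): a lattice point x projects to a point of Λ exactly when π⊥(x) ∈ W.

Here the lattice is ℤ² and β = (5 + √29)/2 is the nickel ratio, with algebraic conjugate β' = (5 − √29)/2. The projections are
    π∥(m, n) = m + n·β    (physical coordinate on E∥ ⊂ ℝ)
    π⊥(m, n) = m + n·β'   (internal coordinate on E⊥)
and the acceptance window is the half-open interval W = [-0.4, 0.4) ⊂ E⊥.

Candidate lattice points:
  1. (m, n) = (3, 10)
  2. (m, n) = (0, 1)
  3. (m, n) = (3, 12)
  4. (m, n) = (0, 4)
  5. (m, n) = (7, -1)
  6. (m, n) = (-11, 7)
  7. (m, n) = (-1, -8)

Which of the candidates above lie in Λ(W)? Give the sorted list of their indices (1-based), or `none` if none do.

Compute β' = (5−√29)/2 = -0.192582, so π⊥(m,n) = m -0.192582·n.
#1 (3,10): internal coord 3 + (10)·β' = +1.074176; +1.074176 ∉ [-0.4, 0.4) → out
#2 (0,1): internal coord 0 + (1)·β' = -0.192582; -0.192582 ∈ [-0.4, 0.4) → IN Λ
#3 (3,12): internal coord 3 + (12)·β' = +0.689011; +0.689011 ∉ [-0.4, 0.4) → out
#4 (0,4): internal coord 0 + (4)·β' = -0.770330; -0.770330 ∉ [-0.4, 0.4) → out
#5 (7,-1): internal coord 7 + (-1)·β' = +7.192582; +7.192582 ∉ [-0.4, 0.4) → out
#6 (-11,7): internal coord -11 + (7)·β' = -12.348077; -12.348077 ∉ [-0.4, 0.4) → out
#7 (-1,-8): internal coord -1 + (-8)·β' = +0.540659; +0.540659 ∉ [-0.4, 0.4) → out

2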